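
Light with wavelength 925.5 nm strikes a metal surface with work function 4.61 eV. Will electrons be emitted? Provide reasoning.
No

For photoemission, the photon energy must exceed the work function.

Photon energy: E = hc/λ = 1.3396 eV
Work function: φ = 4.61 eV

Since E_photon (1.3396 eV) < φ (4.61 eV), photoemission will NOT occur.
The threshold wavelength is λ₀ = hc/φ = 268.9 nm.
Since 925.5 nm > 268.9 nm, the photons lack sufficient energy.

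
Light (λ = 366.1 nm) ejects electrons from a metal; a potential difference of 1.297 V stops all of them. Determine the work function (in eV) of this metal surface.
2.09 eV

The stopping potential gives the maximum kinetic energy: KE_max = eV_s = 1.297 eV

From Einstein's photoelectric equation: KE_max = hc/λ - φ
Rearranging: φ = hc/λ - KE_max

Calculate photon energy:
E_photon = hc/λ = (6.626×10⁻³⁴ J·s)(3×10⁸ m/s) / (366.1×10⁻⁹ m) = 3.3866 eV

Therefore:
φ = 3.3866 - 1.297 = 2.09 eV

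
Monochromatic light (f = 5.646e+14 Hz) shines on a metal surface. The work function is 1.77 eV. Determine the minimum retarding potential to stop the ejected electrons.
0.5650 V

The stopping potential V_s satisfies: eV_s = KE_max

First, find KE_max using Einstein's equation:
E_photon = hf = (6.626×10⁻³⁴ J·s)(5.646e+14 Hz) = 2.3350 eV
KE_max = E_photon - φ = 2.3350 - 1.77 = 0.5650 eV

Since eV_s = KE_max:
V_s = KE_max/e = 0.5650 V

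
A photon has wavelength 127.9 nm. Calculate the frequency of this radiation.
2.3440e+15 Hz

Using the wave equation: c = fλ

Solving for frequency:
f = c/λ = (3×10⁸ m/s) / (127.9×10⁻⁹ m)
f = 2.3440e+15 Hz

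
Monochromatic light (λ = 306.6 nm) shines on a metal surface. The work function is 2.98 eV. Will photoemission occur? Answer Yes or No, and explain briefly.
Yes

For photoemission, the photon energy must exceed the work function.

Photon energy: E = hc/λ = 4.0438 eV
Work function: φ = 2.98 eV

Since E_photon (4.0438 eV) > φ (2.98 eV), photoemission WILL occur.
The threshold wavelength is λ₀ = hc/φ = 416.1 nm.
Since 306.6 nm < 416.1 nm, the light has sufficient energy.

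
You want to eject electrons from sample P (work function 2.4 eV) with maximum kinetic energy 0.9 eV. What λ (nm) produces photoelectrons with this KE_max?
375.71 nm

From Einstein's equation: KE_max = hc/λ - φ

Rearranging for λ:
hc/λ = KE_max + φ
λ = hc/(KE_max + φ)

Required photon energy:
E_photon = KE_max + φ = 0.9 + 2.4 = 3.30 eV

Required wavelength:
λ = hc/E_photon = (6.626×10⁻³⁴)(3×10⁸) / (3.30 × 1.602×10⁻¹⁹)
λ = 375.71 nm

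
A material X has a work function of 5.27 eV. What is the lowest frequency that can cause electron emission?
1.2743e+15 Hz

The threshold frequency is when the photon energy equals the work function:
hf₀ = φ

Solving for f₀:
f₀ = φ/h = (5.27 eV × 1.602×10⁻¹⁹ J/eV) / (6.626×10⁻³⁴ J·s)
f₀ = 1.2743e+15 Hz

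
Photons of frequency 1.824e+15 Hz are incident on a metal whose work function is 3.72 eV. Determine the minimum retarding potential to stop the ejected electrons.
3.8235 V

The stopping potential V_s satisfies: eV_s = KE_max

First, find KE_max using Einstein's equation:
E_photon = hf = (6.626×10⁻³⁴ J·s)(1.824e+15 Hz) = 7.5435 eV
KE_max = E_photon - φ = 7.5435 - 3.72 = 3.8235 eV

Since eV_s = KE_max:
V_s = KE_max/e = 3.8235 V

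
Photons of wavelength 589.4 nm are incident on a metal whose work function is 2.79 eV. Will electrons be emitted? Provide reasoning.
No

For photoemission, the photon energy must exceed the work function.

Photon energy: E = hc/λ = 2.1036 eV
Work function: φ = 2.79 eV

Since E_photon (2.1036 eV) < φ (2.79 eV), photoemission will NOT occur.
The threshold wavelength is λ₀ = hc/φ = 444.4 nm.
Since 589.4 nm > 444.4 nm, the photons lack sufficient energy.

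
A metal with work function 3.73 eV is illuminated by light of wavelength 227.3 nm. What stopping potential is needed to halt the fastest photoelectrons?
1.7247 V

The stopping potential V_s satisfies: eV_s = KE_max

First, find KE_max using Einstein's equation:
E_photon = hc/λ = 5.4547 eV
KE_max = E_photon - φ = 5.4547 - 3.73 = 1.7247 eV

Since eV_s = KE_max:
V_s = KE_max/e = 1.7247 V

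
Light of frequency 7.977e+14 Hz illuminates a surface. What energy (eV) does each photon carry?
3.2990 eV

Using E = hf:

E = hf = (6.626×10⁻³⁴ J·s)(7.977e+14 Hz)
E = 3.2990 eV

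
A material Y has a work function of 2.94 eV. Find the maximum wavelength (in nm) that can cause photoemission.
421.71 nm

The threshold wavelength is when the photon energy equals the work function:
hc/λ₀ = φ

Solving for λ₀:
λ₀ = hc/φ = (6.626×10⁻³⁴ J·s)(3×10⁸ m/s) / (2.94 eV × 1.602×10⁻¹⁹ J/eV)
λ₀ = 421.71 nm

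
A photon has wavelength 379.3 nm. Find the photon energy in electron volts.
3.2688 eV

Using E = hf = hc/λ:

E = hc/λ = (6.626×10⁻³⁴ J·s)(3×10⁸ m/s) / (379.3×10⁻⁹ m)
E = 3.2688 eV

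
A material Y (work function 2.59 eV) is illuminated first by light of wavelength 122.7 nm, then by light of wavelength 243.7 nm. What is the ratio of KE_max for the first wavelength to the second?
3.0088

Using Einstein's equation: KE_max = hc/λ - φ

For λ₁ = 122.7 nm:
E₁ = hc/λ₁ = 10.1047 eV
KE₁ = E₁ - φ = 10.1047 - 2.59 = 7.5147 eV

For λ₂ = 243.7 nm:
E₂ = hc/λ₂ = 5.0876 eV
KE₂ = E₂ - φ = 5.0876 - 2.59 = 2.4976 eV

Ratio: KE₁/KE₂ = 7.5147/2.4976 = 3.0088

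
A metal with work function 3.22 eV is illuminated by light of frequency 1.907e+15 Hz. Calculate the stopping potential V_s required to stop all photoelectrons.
4.6667 V

The stopping potential V_s satisfies: eV_s = KE_max

First, find KE_max using Einstein's equation:
E_photon = hf = (6.626×10⁻³⁴ J·s)(1.907e+15 Hz) = 7.8867 eV
KE_max = E_photon - φ = 7.8867 - 3.22 = 4.6667 eV

Since eV_s = KE_max:
V_s = KE_max/e = 4.6667 V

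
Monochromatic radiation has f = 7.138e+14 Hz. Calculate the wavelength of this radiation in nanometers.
420.00 nm

Using the wave equation: c = fλ

Solving for wavelength:
λ = c/f = (3×10⁸ m/s) / (7.138e+14 Hz)
λ = 420.00 nm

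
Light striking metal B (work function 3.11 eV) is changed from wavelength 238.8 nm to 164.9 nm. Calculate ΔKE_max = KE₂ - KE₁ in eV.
2.3268 eV

Using Einstein's equation: KE_max = hc/λ - φ

For λ₁ = 238.8 nm:
KE₁ = hc/λ₁ - φ = 5.1920 - 3.11 = 2.0820 eV

For λ₂ = 164.9 nm:
KE₂ = hc/λ₂ - φ = 7.5188 - 3.11 = 4.4088 eV

Change in KE:
ΔKE = KE₂ - KE₁ = 4.4088 - 2.0820 = 2.3268 eV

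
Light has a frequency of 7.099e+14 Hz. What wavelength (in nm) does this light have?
422.30 nm

Using the wave equation: c = fλ

Solving for wavelength:
λ = c/f = (3×10⁸ m/s) / (7.099e+14 Hz)
λ = 422.30 nm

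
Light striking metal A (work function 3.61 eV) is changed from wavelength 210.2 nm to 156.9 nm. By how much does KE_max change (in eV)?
2.0037 eV

Using Einstein's equation: KE_max = hc/λ - φ

For λ₁ = 210.2 nm:
KE₁ = hc/λ₁ - φ = 5.8984 - 3.61 = 2.2884 eV

For λ₂ = 156.9 nm:
KE₂ = hc/λ₂ - φ = 7.9021 - 3.61 = 4.2921 eV

Change in KE:
ΔKE = KE₂ - KE₁ = 4.2921 - 2.2884 = 2.0037 eV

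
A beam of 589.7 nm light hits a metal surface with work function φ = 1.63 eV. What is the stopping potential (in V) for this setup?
0.4725 V

The stopping potential V_s satisfies: eV_s = KE_max

First, find KE_max using Einstein's equation:
E_photon = hc/λ = 2.1025 eV
KE_max = E_photon - φ = 2.1025 - 1.63 = 0.4725 eV

Since eV_s = KE_max:
V_s = KE_max/e = 0.4725 V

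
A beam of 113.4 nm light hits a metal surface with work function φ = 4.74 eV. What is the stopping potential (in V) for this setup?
6.1934 V

The stopping potential V_s satisfies: eV_s = KE_max

First, find KE_max using Einstein's equation:
E_photon = hc/λ = 10.9334 eV
KE_max = E_photon - φ = 10.9334 - 4.74 = 6.1934 eV

Since eV_s = KE_max:
V_s = KE_max/e = 6.1934 V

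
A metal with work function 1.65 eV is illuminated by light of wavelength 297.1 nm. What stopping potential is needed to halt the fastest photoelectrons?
2.5231 V

The stopping potential V_s satisfies: eV_s = KE_max

First, find KE_max using Einstein's equation:
E_photon = hc/λ = 4.1731 eV
KE_max = E_photon - φ = 4.1731 - 1.65 = 2.5231 eV

Since eV_s = KE_max:
V_s = KE_max/e = 2.5231 V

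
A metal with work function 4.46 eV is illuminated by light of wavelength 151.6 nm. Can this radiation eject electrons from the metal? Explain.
Yes

For photoemission, the photon energy must exceed the work function.

Photon energy: E = hc/λ = 8.1784 eV
Work function: φ = 4.46 eV

Since E_photon (8.1784 eV) > φ (4.46 eV), photoemission WILL occur.
The threshold wavelength is λ₀ = hc/φ = 278.0 nm.
Since 151.6 nm < 278.0 nm, the light has sufficient energy.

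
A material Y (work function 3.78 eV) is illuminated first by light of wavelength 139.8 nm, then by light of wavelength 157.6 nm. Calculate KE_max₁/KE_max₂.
1.2451

Using Einstein's equation: KE_max = hc/λ - φ

For λ₁ = 139.8 nm:
E₁ = hc/λ₁ = 8.8687 eV
KE₁ = E₁ - φ = 8.8687 - 3.78 = 5.0887 eV

For λ₂ = 157.6 nm:
E₂ = hc/λ₂ = 7.8670 eV
KE₂ = E₂ - φ = 7.8670 - 3.78 = 4.0870 eV

Ratio: KE₁/KE₂ = 5.0887/4.0870 = 1.2451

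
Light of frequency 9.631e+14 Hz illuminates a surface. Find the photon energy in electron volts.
3.9831 eV

Using E = hf:

E = hf = (6.626×10⁻³⁴ J·s)(9.631e+14 Hz)
E = 3.9831 eV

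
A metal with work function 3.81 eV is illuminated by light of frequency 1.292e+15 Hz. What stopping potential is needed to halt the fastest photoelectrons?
1.5333 V

The stopping potential V_s satisfies: eV_s = KE_max

First, find KE_max using Einstein's equation:
E_photon = hf = (6.626×10⁻³⁴ J·s)(1.292e+15 Hz) = 5.3433 eV
KE_max = E_photon - φ = 5.3433 - 3.81 = 1.5333 eV

Since eV_s = KE_max:
V_s = KE_max/e = 1.5333 V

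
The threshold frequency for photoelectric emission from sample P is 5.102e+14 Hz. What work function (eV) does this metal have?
2.11 eV

At the threshold frequency, photon energy equals work function:
φ = hf₀

Calculating:
φ = (6.626×10⁻³⁴ J·s)(5.102e+14 Hz)
φ = 2.11 eV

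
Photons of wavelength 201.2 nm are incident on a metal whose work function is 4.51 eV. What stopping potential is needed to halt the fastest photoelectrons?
1.6522 V

The stopping potential V_s satisfies: eV_s = KE_max

First, find KE_max using Einstein's equation:
E_photon = hc/λ = 6.1622 eV
KE_max = E_photon - φ = 6.1622 - 4.51 = 1.6522 eV

Since eV_s = KE_max:
V_s = KE_max/e = 1.6522 V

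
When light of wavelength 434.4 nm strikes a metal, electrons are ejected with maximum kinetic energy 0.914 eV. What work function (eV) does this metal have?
1.94 eV

From Einstein's photoelectric equation: KE_max = hf - φ = hc/λ - φ

Rearranging for φ:
φ = hc/λ - KE_max

Calculate photon energy:
E_photon = hc/λ = 2.8541 eV

Therefore:
φ = 2.8541 - 0.914 = 1.94 eV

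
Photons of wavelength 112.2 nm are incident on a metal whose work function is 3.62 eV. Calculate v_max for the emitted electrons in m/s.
1.6167e+06 m/s

First, find the maximum kinetic energy:
E_photon = hc/λ = 11.0503 eV
KE_max = E_photon - φ = 11.0503 - 3.62 = 7.4303 eV

Convert to Joules: KE_max = 7.4303 × 1.602×10⁻¹⁹ J = 1.1905e-18 J

Then use KE = ½mv² to find velocity:
v = √(2·KE/m) = √(2 × 1.1905e-18 J / 9.109e-31 kg)
v = 1.6167e+06 m/s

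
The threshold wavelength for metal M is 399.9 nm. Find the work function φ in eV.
3.10 eV

At the threshold wavelength, photon energy equals work function:
φ = hc/λ₀

Calculating:
φ = (6.626×10⁻³⁴ J·s)(3×10⁸ m/s) / (399.9×10⁻⁹ m)
φ = 3.10 eV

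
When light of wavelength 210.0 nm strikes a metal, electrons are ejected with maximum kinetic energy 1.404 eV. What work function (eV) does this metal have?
4.50 eV

From Einstein's photoelectric equation: KE_max = hf - φ = hc/λ - φ

Rearranging for φ:
φ = hc/λ - KE_max

Calculate photon energy:
E_photon = hc/λ = 5.9040 eV

Therefore:
φ = 5.9040 - 1.404 = 4.50 eV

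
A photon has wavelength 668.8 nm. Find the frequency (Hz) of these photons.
4.4825e+14 Hz

Using the wave equation: c = fλ

Solving for frequency:
f = c/λ = (3×10⁸ m/s) / (668.8×10⁻⁹ m)
f = 4.4825e+14 Hz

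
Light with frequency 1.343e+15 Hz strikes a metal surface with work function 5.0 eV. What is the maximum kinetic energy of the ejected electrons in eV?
0.5542 eV

Using Einstein's photoelectric equation: KE_max = hf - φ

First, calculate the photon energy:
E_photon = hf = (6.626×10⁻³⁴ J·s)(1.343e+15 Hz)
E_photon = 5.5542 eV

Then, the maximum kinetic energy:
KE_max = E_photon - φ = 5.5542 eV - 5.0 eV = 0.5542 eV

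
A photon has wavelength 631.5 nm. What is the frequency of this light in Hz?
4.7473e+14 Hz

Using the wave equation: c = fλ

Solving for frequency:
f = c/λ = (3×10⁸ m/s) / (631.5×10⁻⁹ m)
f = 4.7473e+14 Hz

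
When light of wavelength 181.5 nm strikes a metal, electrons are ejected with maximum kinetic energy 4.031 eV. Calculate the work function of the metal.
2.80 eV

From Einstein's photoelectric equation: KE_max = hf - φ = hc/λ - φ

Rearranging for φ:
φ = hc/λ - KE_max

Calculate photon energy:
E_photon = hc/λ = 6.8311 eV

Therefore:
φ = 6.8311 - 4.031 = 2.80 eV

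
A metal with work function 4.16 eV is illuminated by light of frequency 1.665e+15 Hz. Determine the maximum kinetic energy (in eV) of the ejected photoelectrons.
2.7259 eV

Using Einstein's photoelectric equation: KE_max = hf - φ

First, calculate the photon energy:
E_photon = hf = (6.626×10⁻³⁴ J·s)(1.665e+15 Hz)
E_photon = 6.8859 eV

Then, the maximum kinetic energy:
KE_max = E_photon - φ = 6.8859 eV - 4.16 eV = 2.7259 eV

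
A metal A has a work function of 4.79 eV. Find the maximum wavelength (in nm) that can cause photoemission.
258.84 nm

The threshold wavelength is when the photon energy equals the work function:
hc/λ₀ = φ

Solving for λ₀:
λ₀ = hc/φ = (6.626×10⁻³⁴ J·s)(3×10⁸ m/s) / (4.79 eV × 1.602×10⁻¹⁹ J/eV)
λ₀ = 258.84 nm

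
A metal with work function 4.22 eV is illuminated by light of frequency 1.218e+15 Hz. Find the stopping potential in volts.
0.8172 V

The stopping potential V_s satisfies: eV_s = KE_max

First, find KE_max using Einstein's equation:
E_photon = hf = (6.626×10⁻³⁴ J·s)(1.218e+15 Hz) = 5.0372 eV
KE_max = E_photon - φ = 5.0372 - 4.22 = 0.8172 eV

Since eV_s = KE_max:
V_s = KE_max/e = 0.8172 V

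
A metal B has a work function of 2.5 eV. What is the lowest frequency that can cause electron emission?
6.0450e+14 Hz

The threshold frequency is when the photon energy equals the work function:
hf₀ = φ

Solving for f₀:
f₀ = φ/h = (2.5 eV × 1.602×10⁻¹⁹ J/eV) / (6.626×10⁻³⁴ J·s)
f₀ = 6.0450e+14 Hz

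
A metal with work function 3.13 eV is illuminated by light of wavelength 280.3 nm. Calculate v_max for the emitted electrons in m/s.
6.7448e+05 m/s

First, find the maximum kinetic energy:
E_photon = hc/λ = 4.4233 eV
KE_max = E_photon - φ = 4.4233 - 3.13 = 1.2933 eV

Convert to Joules: KE_max = 1.2933 × 1.602×10⁻¹⁹ J = 2.0720e-19 J

Then use KE = ½mv² to find velocity:
v = √(2·KE/m) = √(2 × 2.0720e-19 J / 9.109e-31 kg)
v = 6.7448e+05 m/s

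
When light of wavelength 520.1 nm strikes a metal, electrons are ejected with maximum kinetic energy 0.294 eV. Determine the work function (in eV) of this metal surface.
2.09 eV

From Einstein's photoelectric equation: KE_max = hf - φ = hc/λ - φ

Rearranging for φ:
φ = hc/λ - KE_max

Calculate photon energy:
E_photon = hc/λ = 2.3839 eV

Therefore:
φ = 2.3839 - 0.294 = 2.09 eV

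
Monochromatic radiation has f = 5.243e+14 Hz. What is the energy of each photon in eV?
2.1683 eV

Using E = hf:

E = hf = (6.626×10⁻³⁴ J·s)(5.243e+14 Hz)
E = 2.1683 eV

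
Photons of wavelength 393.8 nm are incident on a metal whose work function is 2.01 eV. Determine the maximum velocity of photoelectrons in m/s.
6.3281e+05 m/s

First, find the maximum kinetic energy:
E_photon = hc/λ = 3.1484 eV
KE_max = E_photon - φ = 3.1484 - 2.01 = 1.1384 eV

Convert to Joules: KE_max = 1.1384 × 1.602×10⁻¹⁹ J = 1.8239e-19 J

Then use KE = ½mv² to find velocity:
v = √(2·KE/m) = √(2 × 1.8239e-19 J / 9.109e-31 kg)
v = 6.3281e+05 m/s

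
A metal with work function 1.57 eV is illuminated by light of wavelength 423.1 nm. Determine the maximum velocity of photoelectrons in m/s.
6.9176e+05 m/s

First, find the maximum kinetic energy:
E_photon = hc/λ = 2.9304 eV
KE_max = E_photon - φ = 2.9304 - 1.57 = 1.3604 eV

Convert to Joules: KE_max = 1.3604 × 1.602×10⁻¹⁹ J = 2.1796e-19 J

Then use KE = ½mv² to find velocity:
v = √(2·KE/m) = √(2 × 2.1796e-19 J / 9.109e-31 kg)
v = 6.9176e+05 m/s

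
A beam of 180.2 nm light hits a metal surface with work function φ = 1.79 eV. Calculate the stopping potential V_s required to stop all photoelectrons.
5.0904 V

The stopping potential V_s satisfies: eV_s = KE_max

First, find KE_max using Einstein's equation:
E_photon = hc/λ = 6.8804 eV
KE_max = E_photon - φ = 6.8804 - 1.79 = 5.0904 eV

Since eV_s = KE_max:
V_s = KE_max/e = 5.0904 V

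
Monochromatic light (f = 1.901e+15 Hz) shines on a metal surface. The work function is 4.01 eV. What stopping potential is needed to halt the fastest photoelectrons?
3.8519 V

The stopping potential V_s satisfies: eV_s = KE_max

First, find KE_max using Einstein's equation:
E_photon = hf = (6.626×10⁻³⁴ J·s)(1.901e+15 Hz) = 7.8619 eV
KE_max = E_photon - φ = 7.8619 - 4.01 = 3.8519 eV

Since eV_s = KE_max:
V_s = KE_max/e = 3.8519 V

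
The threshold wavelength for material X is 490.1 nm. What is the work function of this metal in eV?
2.53 eV

At the threshold wavelength, photon energy equals work function:
φ = hc/λ₀

Calculating:
φ = (6.626×10⁻³⁴ J·s)(3×10⁸ m/s) / (490.1×10⁻⁹ m)
φ = 2.53 eV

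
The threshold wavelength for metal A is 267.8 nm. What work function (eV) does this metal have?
4.63 eV

At the threshold wavelength, photon energy equals work function:
φ = hc/λ₀

Calculating:
φ = (6.626×10⁻³⁴ J·s)(3×10⁸ m/s) / (267.8×10⁻⁹ m)
φ = 4.63 eV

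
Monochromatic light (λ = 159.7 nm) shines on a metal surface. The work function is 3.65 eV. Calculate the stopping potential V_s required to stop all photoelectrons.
4.1136 V

The stopping potential V_s satisfies: eV_s = KE_max

First, find KE_max using Einstein's equation:
E_photon = hc/λ = 7.7636 eV
KE_max = E_photon - φ = 7.7636 - 3.65 = 4.1136 eV

Since eV_s = KE_max:
V_s = KE_max/e = 4.1136 V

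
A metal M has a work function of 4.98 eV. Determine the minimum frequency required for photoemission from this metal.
1.2042e+15 Hz

The threshold frequency is when the photon energy equals the work function:
hf₀ = φ

Solving for f₀:
f₀ = φ/h = (4.98 eV × 1.602×10⁻¹⁹ J/eV) / (6.626×10⁻³⁴ J·s)
f₀ = 1.2042e+15 Hz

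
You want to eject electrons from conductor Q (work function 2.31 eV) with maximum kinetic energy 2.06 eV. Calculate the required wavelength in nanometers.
283.72 nm

From Einstein's equation: KE_max = hc/λ - φ

Rearranging for λ:
hc/λ = KE_max + φ
λ = hc/(KE_max + φ)

Required photon energy:
E_photon = KE_max + φ = 2.06 + 2.31 = 4.37 eV

Required wavelength:
λ = hc/E_photon = (6.626×10⁻³⁴)(3×10⁸) / (4.37 × 1.602×10⁻¹⁹)
λ = 283.72 nm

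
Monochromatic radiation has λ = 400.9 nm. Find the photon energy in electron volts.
3.0926 eV

Using E = hf = hc/λ:

E = hc/λ = (6.626×10⁻³⁴ J·s)(3×10⁸ m/s) / (400.9×10⁻⁹ m)
E = 3.0926 eV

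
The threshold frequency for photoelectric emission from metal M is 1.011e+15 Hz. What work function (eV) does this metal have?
4.18 eV

At the threshold frequency, photon energy equals work function:
φ = hf₀

Calculating:
φ = (6.626×10⁻³⁴ J·s)(1.011e+15 Hz)
φ = 4.18 eV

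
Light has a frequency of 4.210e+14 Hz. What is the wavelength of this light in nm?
712.10 nm

Using the wave equation: c = fλ

Solving for wavelength:
λ = c/f = (3×10⁸ m/s) / (4.210e+14 Hz)
λ = 712.10 nm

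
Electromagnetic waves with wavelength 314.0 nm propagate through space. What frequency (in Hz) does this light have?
9.5475e+14 Hz

Using the wave equation: c = fλ

Solving for frequency:
f = c/λ = (3×10⁸ m/s) / (314.0×10⁻⁹ m)
f = 9.5475e+14 Hz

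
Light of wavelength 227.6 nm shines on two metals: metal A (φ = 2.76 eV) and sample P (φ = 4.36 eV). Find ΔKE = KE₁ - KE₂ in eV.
1.6000 eV

Using KE_max = hc/λ - φ for each metal:

Photon energy: E = hc/λ = 5.4475 eV

For metal A (φ₁ = 2.76 eV):
KE₁ = E - φ₁ = 5.4475 - 2.76 = 2.6875 eV

For sample P (φ₂ = 4.36 eV):
KE₂ = E - φ₂ = 5.4475 - 4.36 = 1.0875 eV

Difference:
ΔKE = KE₁ - KE₂ = 2.6875 - 1.0875 = 1.6000 eV

Note: The difference equals the difference in work functions: 4.36 - 2.76 = 1.60 eV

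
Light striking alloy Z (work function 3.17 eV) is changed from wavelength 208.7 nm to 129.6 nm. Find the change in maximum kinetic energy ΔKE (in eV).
3.6259 eV

Using Einstein's equation: KE_max = hc/λ - φ

For λ₁ = 208.7 nm:
KE₁ = hc/λ₁ - φ = 5.9408 - 3.17 = 2.7708 eV

For λ₂ = 129.6 nm:
KE₂ = hc/λ₂ - φ = 9.5667 - 3.17 = 6.3967 eV

Change in KE:
ΔKE = KE₂ - KE₁ = 6.3967 - 2.7708 = 3.6259 eV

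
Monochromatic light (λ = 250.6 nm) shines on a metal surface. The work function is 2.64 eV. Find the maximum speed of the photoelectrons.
9.0094e+05 m/s

First, find the maximum kinetic energy:
E_photon = hc/λ = 4.9475 eV
KE_max = E_photon - φ = 4.9475 - 2.64 = 2.3075 eV

Convert to Joules: KE_max = 2.3075 × 1.602×10⁻¹⁹ J = 3.6970e-19 J

Then use KE = ½mv² to find velocity:
v = √(2·KE/m) = √(2 × 3.6970e-19 J / 9.109e-31 kg)
v = 9.0094e+05 m/s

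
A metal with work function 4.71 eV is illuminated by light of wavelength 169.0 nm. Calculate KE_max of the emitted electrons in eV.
2.6263 eV

Using Einstein's photoelectric equation: KE_max = hf - φ = hc/λ - φ

First, calculate the photon energy:
E_photon = hc/λ = (6.626×10⁻³⁴ J·s)(3×10⁸ m/s) / (169.0×10⁻⁹ m)
E_photon = 7.3363 eV

Then, the maximum kinetic energy:
KE_max = E_photon - φ = 7.3363 eV - 4.71 eV = 2.6263 eV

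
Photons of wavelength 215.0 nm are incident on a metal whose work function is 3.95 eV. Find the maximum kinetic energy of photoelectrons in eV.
1.8167 eV

Using Einstein's photoelectric equation: KE_max = hf - φ = hc/λ - φ

First, calculate the photon energy:
E_photon = hc/λ = (6.626×10⁻³⁴ J·s)(3×10⁸ m/s) / (215.0×10⁻⁹ m)
E_photon = 5.7667 eV

Then, the maximum kinetic energy:
KE_max = E_photon - φ = 5.7667 eV - 3.95 eV = 1.8167 eV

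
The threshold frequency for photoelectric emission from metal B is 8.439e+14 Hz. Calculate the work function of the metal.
3.49 eV

At the threshold frequency, photon energy equals work function:
φ = hf₀

Calculating:
φ = (6.626×10⁻³⁴ J·s)(8.439e+14 Hz)
φ = 3.49 eV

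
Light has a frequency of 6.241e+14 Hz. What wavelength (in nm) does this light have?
480.36 nm

Using the wave equation: c = fλ

Solving for wavelength:
λ = c/f = (3×10⁸ m/s) / (6.241e+14 Hz)
λ = 480.36 nm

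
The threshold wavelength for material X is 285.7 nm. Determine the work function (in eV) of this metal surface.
4.34 eV

At the threshold wavelength, photon energy equals work function:
φ = hc/λ₀

Calculating:
φ = (6.626×10⁻³⁴ J·s)(3×10⁸ m/s) / (285.7×10⁻⁹ m)
φ = 4.34 eV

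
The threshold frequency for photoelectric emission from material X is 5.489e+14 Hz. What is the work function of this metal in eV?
2.27 eV

At the threshold frequency, photon energy equals work function:
φ = hf₀

Calculating:
φ = (6.626×10⁻³⁴ J·s)(5.489e+14 Hz)
φ = 2.27 eV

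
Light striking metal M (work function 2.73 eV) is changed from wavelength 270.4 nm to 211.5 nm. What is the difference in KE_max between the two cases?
1.2769 eV

Using Einstein's equation: KE_max = hc/λ - φ

For λ₁ = 270.4 nm:
KE₁ = hc/λ₁ - φ = 4.5852 - 2.73 = 1.8552 eV

For λ₂ = 211.5 nm:
KE₂ = hc/λ₂ - φ = 5.8621 - 2.73 = 3.1321 eV

Change in KE:
ΔKE = KE₂ - KE₁ = 3.1321 - 1.8552 = 1.2769 eV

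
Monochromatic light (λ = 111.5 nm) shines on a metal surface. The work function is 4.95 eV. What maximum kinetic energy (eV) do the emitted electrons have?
6.1697 eV

Using Einstein's photoelectric equation: KE_max = hf - φ = hc/λ - φ

First, calculate the photon energy:
E_photon = hc/λ = (6.626×10⁻³⁴ J·s)(3×10⁸ m/s) / (111.5×10⁻⁹ m)
E_photon = 11.1197 eV

Then, the maximum kinetic energy:
KE_max = E_photon - φ = 11.1197 eV - 4.95 eV = 6.1697 eV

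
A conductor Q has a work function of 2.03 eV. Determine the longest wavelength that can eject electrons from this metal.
610.76 nm

The threshold wavelength is when the photon energy equals the work function:
hc/λ₀ = φ

Solving for λ₀:
λ₀ = hc/φ = (6.626×10⁻³⁴ J·s)(3×10⁸ m/s) / (2.03 eV × 1.602×10⁻¹⁹ J/eV)
λ₀ = 610.76 nm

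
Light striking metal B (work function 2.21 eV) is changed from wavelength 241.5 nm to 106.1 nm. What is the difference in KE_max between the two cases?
6.5517 eV

Using Einstein's equation: KE_max = hc/λ - φ

For λ₁ = 241.5 nm:
KE₁ = hc/λ₁ - φ = 5.1339 - 2.21 = 2.9239 eV

For λ₂ = 106.1 nm:
KE₂ = hc/λ₂ - φ = 11.6856 - 2.21 = 9.4756 eV

Change in KE:
ΔKE = KE₂ - KE₁ = 9.4756 - 2.9239 = 6.5517 eV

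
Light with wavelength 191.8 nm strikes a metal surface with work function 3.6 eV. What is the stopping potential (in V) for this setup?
2.8642 V

The stopping potential V_s satisfies: eV_s = KE_max

First, find KE_max using Einstein's equation:
E_photon = hc/λ = 6.4642 eV
KE_max = E_photon - φ = 6.4642 - 3.6 = 2.8642 eV

Since eV_s = KE_max:
V_s = KE_max/e = 2.8642 V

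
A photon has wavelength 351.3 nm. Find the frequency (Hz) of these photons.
8.5338e+14 Hz

Using the wave equation: c = fλ

Solving for frequency:
f = c/λ = (3×10⁸ m/s) / (351.3×10⁻⁹ m)
f = 8.5338e+14 Hz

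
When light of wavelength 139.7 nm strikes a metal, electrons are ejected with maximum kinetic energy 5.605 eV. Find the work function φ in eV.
3.27 eV

From Einstein's photoelectric equation: KE_max = hf - φ = hc/λ - φ

Rearranging for φ:
φ = hc/λ - KE_max

Calculate photon energy:
E_photon = hc/λ = 8.8750 eV

Therefore:
φ = 8.8750 - 5.605 = 3.27 eV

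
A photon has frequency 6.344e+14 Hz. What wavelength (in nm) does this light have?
472.56 nm

Using the wave equation: c = fλ

Solving for wavelength:
λ = c/f = (3×10⁸ m/s) / (6.344e+14 Hz)
λ = 472.56 nm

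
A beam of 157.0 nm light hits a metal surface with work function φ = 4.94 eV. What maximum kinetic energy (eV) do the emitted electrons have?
2.9571 eV

Using Einstein's photoelectric equation: KE_max = hf - φ = hc/λ - φ

First, calculate the photon energy:
E_photon = hc/λ = (6.626×10⁻³⁴ J·s)(3×10⁸ m/s) / (157.0×10⁻⁹ m)
E_photon = 7.8971 eV

Then, the maximum kinetic energy:
KE_max = E_photon - φ = 7.8971 eV - 4.94 eV = 2.9571 eV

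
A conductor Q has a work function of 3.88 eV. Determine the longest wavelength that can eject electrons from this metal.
319.55 nm

The threshold wavelength is when the photon energy equals the work function:
hc/λ₀ = φ

Solving for λ₀:
λ₀ = hc/φ = (6.626×10⁻³⁴ J·s)(3×10⁸ m/s) / (3.88 eV × 1.602×10⁻¹⁹ J/eV)
λ₀ = 319.55 nm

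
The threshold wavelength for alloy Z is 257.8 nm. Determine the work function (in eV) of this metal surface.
4.81 eV

At the threshold wavelength, photon energy equals work function:
φ = hc/λ₀

Calculating:
φ = (6.626×10⁻³⁴ J·s)(3×10⁸ m/s) / (257.8×10⁻⁹ m)
φ = 4.81 eV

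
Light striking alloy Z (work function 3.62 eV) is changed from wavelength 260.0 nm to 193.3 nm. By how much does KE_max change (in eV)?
1.6455 eV

Using Einstein's equation: KE_max = hc/λ - φ

For λ₁ = 260.0 nm:
KE₁ = hc/λ₁ - φ = 4.7686 - 3.62 = 1.1486 eV

For λ₂ = 193.3 nm:
KE₂ = hc/λ₂ - φ = 6.4141 - 3.62 = 2.7941 eV

Change in KE:
ΔKE = KE₂ - KE₁ = 2.7941 - 1.1486 = 1.6455 eV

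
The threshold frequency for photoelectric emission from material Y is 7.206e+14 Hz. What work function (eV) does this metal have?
2.98 eV

At the threshold frequency, photon energy equals work function:
φ = hf₀

Calculating:
φ = (6.626×10⁻³⁴ J·s)(7.206e+14 Hz)
φ = 2.98 eV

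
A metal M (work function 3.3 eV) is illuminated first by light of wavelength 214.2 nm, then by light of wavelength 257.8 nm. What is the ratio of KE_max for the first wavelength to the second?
1.6486

Using Einstein's equation: KE_max = hc/λ - φ

For λ₁ = 214.2 nm:
E₁ = hc/λ₁ = 5.7882 eV
KE₁ = E₁ - φ = 5.7882 - 3.3 = 2.4882 eV

For λ₂ = 257.8 nm:
E₂ = hc/λ₂ = 4.8093 eV
KE₂ = E₂ - φ = 4.8093 - 3.3 = 1.5093 eV

Ratio: KE₁/KE₂ = 2.4882/1.5093 = 1.6486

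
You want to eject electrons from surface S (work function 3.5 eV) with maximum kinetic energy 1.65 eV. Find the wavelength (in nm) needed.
240.75 nm

From Einstein's equation: KE_max = hc/λ - φ

Rearranging for λ:
hc/λ = KE_max + φ
λ = hc/(KE_max + φ)

Required photon energy:
E_photon = KE_max + φ = 1.65 + 3.5 = 5.15 eV

Required wavelength:
λ = hc/E_photon = (6.626×10⁻³⁴)(3×10⁸) / (5.15 × 1.602×10⁻¹⁹)
λ = 240.75 nm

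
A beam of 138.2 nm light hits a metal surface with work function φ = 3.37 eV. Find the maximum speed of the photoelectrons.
1.4037e+06 m/s

First, find the maximum kinetic energy:
E_photon = hc/λ = 8.9714 eV
KE_max = E_photon - φ = 8.9714 - 3.37 = 5.6014 eV

Convert to Joules: KE_max = 5.6014 × 1.602×10⁻¹⁹ J = 8.9744e-19 J

Then use KE = ½mv² to find velocity:
v = √(2·KE/m) = √(2 × 8.9744e-19 J / 9.109e-31 kg)
v = 1.4037e+06 m/s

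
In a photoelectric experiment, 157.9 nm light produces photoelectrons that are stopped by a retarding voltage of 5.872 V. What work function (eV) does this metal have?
1.98 eV

The stopping potential gives the maximum kinetic energy: KE_max = eV_s = 5.872 eV

From Einstein's photoelectric equation: KE_max = hc/λ - φ
Rearranging: φ = hc/λ - KE_max

Calculate photon energy:
E_photon = hc/λ = (6.626×10⁻³⁴ J·s)(3×10⁸ m/s) / (157.9×10⁻⁹ m) = 7.8521 eV

Therefore:
φ = 7.8521 - 5.872 = 1.98 eV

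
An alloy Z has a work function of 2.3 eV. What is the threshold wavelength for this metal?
539.06 nm

The threshold wavelength is when the photon energy equals the work function:
hc/λ₀ = φ

Solving for λ₀:
λ₀ = hc/φ = (6.626×10⁻³⁴ J·s)(3×10⁸ m/s) / (2.3 eV × 1.602×10⁻¹⁹ J/eV)
λ₀ = 539.06 nm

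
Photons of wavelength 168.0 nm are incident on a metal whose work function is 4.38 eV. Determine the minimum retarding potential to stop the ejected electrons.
3.0000 V

The stopping potential V_s satisfies: eV_s = KE_max

First, find KE_max using Einstein's equation:
E_photon = hc/λ = 7.3800 eV
KE_max = E_photon - φ = 7.3800 - 4.38 = 3.0000 eV

Since eV_s = KE_max:
V_s = KE_max/e = 3.0000 V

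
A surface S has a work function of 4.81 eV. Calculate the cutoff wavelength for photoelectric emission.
257.76 nm

The threshold wavelength is when the photon energy equals the work function:
hc/λ₀ = φ

Solving for λ₀:
λ₀ = hc/φ = (6.626×10⁻³⁴ J·s)(3×10⁸ m/s) / (4.81 eV × 1.602×10⁻¹⁹ J/eV)
λ₀ = 257.76 nm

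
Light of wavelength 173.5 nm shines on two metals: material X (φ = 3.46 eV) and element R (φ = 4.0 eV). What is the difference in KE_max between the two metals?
0.5400 eV

Using KE_max = hc/λ - φ for each metal:

Photon energy: E = hc/λ = 7.1461 eV

For material X (φ₁ = 3.46 eV):
KE₁ = E - φ₁ = 7.1461 - 3.46 = 3.6861 eV

For element R (φ₂ = 4.0 eV):
KE₂ = E - φ₂ = 7.1461 - 4.0 = 3.1461 eV

Difference:
ΔKE = KE₁ - KE₂ = 3.6861 - 3.1461 = 0.5400 eV

Note: The difference equals the difference in work functions: 4.0 - 3.46 = 0.54 eV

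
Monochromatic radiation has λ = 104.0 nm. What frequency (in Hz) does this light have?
2.8826e+15 Hz

Using the wave equation: c = fλ

Solving for frequency:
f = c/λ = (3×10⁸ m/s) / (104.0×10⁻⁹ m)
f = 2.8826e+15 Hz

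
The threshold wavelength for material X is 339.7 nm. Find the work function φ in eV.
3.65 eV

At the threshold wavelength, photon energy equals work function:
φ = hc/λ₀

Calculating:
φ = (6.626×10⁻³⁴ J·s)(3×10⁸ m/s) / (339.7×10⁻⁹ m)
φ = 3.65 eV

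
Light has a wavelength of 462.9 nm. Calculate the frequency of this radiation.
6.4764e+14 Hz

Using the wave equation: c = fλ

Solving for frequency:
f = c/λ = (3×10⁸ m/s) / (462.9×10⁻⁹ m)
f = 6.4764e+14 Hz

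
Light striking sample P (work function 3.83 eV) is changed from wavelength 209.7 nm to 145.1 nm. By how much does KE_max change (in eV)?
2.6323 eV

Using Einstein's equation: KE_max = hc/λ - φ

For λ₁ = 209.7 nm:
KE₁ = hc/λ₁ - φ = 5.9125 - 3.83 = 2.0825 eV

For λ₂ = 145.1 nm:
KE₂ = hc/λ₂ - φ = 8.5447 - 3.83 = 4.7147 eV

Change in KE:
ΔKE = KE₂ - KE₁ = 4.7147 - 2.0825 = 2.6323 eV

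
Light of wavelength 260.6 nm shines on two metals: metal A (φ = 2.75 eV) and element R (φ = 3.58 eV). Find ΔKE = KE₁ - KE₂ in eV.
0.8300 eV

Using KE_max = hc/λ - φ for each metal:

Photon energy: E = hc/λ = 4.7576 eV

For metal A (φ₁ = 2.75 eV):
KE₁ = E - φ₁ = 4.7576 - 2.75 = 2.0076 eV

For element R (φ₂ = 3.58 eV):
KE₂ = E - φ₂ = 4.7576 - 3.58 = 1.1776 eV

Difference:
ΔKE = KE₁ - KE₂ = 2.0076 - 1.1776 = 0.8300 eV

Note: The difference equals the difference in work functions: 3.58 - 2.75 = 0.83 eV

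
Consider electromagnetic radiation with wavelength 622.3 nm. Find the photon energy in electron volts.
1.9924 eV

Using E = hf = hc/λ:

E = hc/λ = (6.626×10⁻³⁴ J·s)(3×10⁸ m/s) / (622.3×10⁻⁹ m)
E = 1.9924 eV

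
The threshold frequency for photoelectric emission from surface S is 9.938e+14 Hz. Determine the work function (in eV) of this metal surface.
4.11 eV

At the threshold frequency, photon energy equals work function:
φ = hf₀

Calculating:
φ = (6.626×10⁻³⁴ J·s)(9.938e+14 Hz)
φ = 4.11 eV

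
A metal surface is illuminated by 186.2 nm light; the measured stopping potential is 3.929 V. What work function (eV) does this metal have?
2.73 eV

The stopping potential gives the maximum kinetic energy: KE_max = eV_s = 3.929 eV

From Einstein's photoelectric equation: KE_max = hc/λ - φ
Rearranging: φ = hc/λ - KE_max

Calculate photon energy:
E_photon = hc/λ = (6.626×10⁻³⁴ J·s)(3×10⁸ m/s) / (186.2×10⁻⁹ m) = 6.6587 eV

Therefore:
φ = 6.6587 - 3.929 = 2.73 eV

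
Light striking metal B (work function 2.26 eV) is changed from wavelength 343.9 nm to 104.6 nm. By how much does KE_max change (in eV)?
8.2479 eV

Using Einstein's equation: KE_max = hc/λ - φ

For λ₁ = 343.9 nm:
KE₁ = hc/λ₁ - φ = 3.6052 - 2.26 = 1.3452 eV

For λ₂ = 104.6 nm:
KE₂ = hc/λ₂ - φ = 11.8532 - 2.26 = 9.5932 eV

Change in KE:
ΔKE = KE₂ - KE₁ = 9.5932 - 1.3452 = 8.2479 eV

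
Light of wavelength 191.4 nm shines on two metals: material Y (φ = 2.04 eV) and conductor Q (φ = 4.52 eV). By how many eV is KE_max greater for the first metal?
2.4800 eV

Using KE_max = hc/λ - φ for each metal:

Photon energy: E = hc/λ = 6.4778 eV

For material Y (φ₁ = 2.04 eV):
KE₁ = E - φ₁ = 6.4778 - 2.04 = 4.4378 eV

For conductor Q (φ₂ = 4.52 eV):
KE₂ = E - φ₂ = 6.4778 - 4.52 = 1.9578 eV

Difference:
ΔKE = KE₁ - KE₂ = 4.4378 - 1.9578 = 2.4800 eV

Note: The difference equals the difference in work functions: 4.52 - 2.04 = 2.48 eV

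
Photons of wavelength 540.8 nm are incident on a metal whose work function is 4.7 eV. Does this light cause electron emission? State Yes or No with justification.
No

For photoemission, the photon energy must exceed the work function.

Photon energy: E = hc/λ = 2.2926 eV
Work function: φ = 4.7 eV

Since E_photon (2.2926 eV) < φ (4.7 eV), photoemission will NOT occur.
The threshold wavelength is λ₀ = hc/φ = 263.8 nm.
Since 540.8 nm > 263.8 nm, the photons lack sufficient energy.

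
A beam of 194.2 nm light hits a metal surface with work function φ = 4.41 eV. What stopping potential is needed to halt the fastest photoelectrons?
1.9744 V

The stopping potential V_s satisfies: eV_s = KE_max

First, find KE_max using Einstein's equation:
E_photon = hc/λ = 6.3844 eV
KE_max = E_photon - φ = 6.3844 - 4.41 = 1.9744 eV

Since eV_s = KE_max:
V_s = KE_max/e = 1.9744 V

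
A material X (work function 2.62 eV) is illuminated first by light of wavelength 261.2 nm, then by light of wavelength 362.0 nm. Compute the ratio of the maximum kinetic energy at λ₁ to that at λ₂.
2.6420

Using Einstein's equation: KE_max = hc/λ - φ

For λ₁ = 261.2 nm:
E₁ = hc/λ₁ = 4.7467 eV
KE₁ = E₁ - φ = 4.7467 - 2.62 = 2.1267 eV

For λ₂ = 362.0 nm:
E₂ = hc/λ₂ = 3.4250 eV
KE₂ = E₂ - φ = 3.4250 - 2.62 = 0.8050 eV

Ratio: KE₁/KE₂ = 2.1267/0.8050 = 2.6420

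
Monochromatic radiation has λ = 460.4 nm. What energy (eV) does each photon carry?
2.6930 eV

Using E = hf = hc/λ:

E = hc/λ = (6.626×10⁻³⁴ J·s)(3×10⁸ m/s) / (460.4×10⁻⁹ m)
E = 2.6930 eV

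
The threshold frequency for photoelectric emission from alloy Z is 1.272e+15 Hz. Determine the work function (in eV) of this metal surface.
5.26 eV

At the threshold frequency, photon energy equals work function:
φ = hf₀

Calculating:
φ = (6.626×10⁻³⁴ J·s)(1.272e+15 Hz)
φ = 5.26 eV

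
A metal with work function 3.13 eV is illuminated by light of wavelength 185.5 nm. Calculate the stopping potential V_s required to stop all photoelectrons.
3.5538 V

The stopping potential V_s satisfies: eV_s = KE_max

First, find KE_max using Einstein's equation:
E_photon = hc/λ = 6.6838 eV
KE_max = E_photon - φ = 6.6838 - 3.13 = 3.5538 eV

Since eV_s = KE_max:
V_s = KE_max/e = 3.5538 V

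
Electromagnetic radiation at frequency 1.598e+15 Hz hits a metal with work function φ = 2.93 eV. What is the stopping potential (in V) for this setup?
3.6788 V

The stopping potential V_s satisfies: eV_s = KE_max

First, find KE_max using Einstein's equation:
E_photon = hf = (6.626×10⁻³⁴ J·s)(1.598e+15 Hz) = 6.6088 eV
KE_max = E_photon - φ = 6.6088 - 2.93 = 3.6788 eV

Since eV_s = KE_max:
V_s = KE_max/e = 3.6788 V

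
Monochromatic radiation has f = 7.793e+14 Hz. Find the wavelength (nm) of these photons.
384.69 nm

Using the wave equation: c = fλ

Solving for wavelength:
λ = c/f = (3×10⁸ m/s) / (7.793e+14 Hz)
λ = 384.69 nm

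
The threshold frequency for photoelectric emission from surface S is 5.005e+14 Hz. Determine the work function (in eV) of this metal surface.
2.07 eV

At the threshold frequency, photon energy equals work function:
φ = hf₀

Calculating:
φ = (6.626×10⁻³⁴ J·s)(5.005e+14 Hz)
φ = 2.07 eV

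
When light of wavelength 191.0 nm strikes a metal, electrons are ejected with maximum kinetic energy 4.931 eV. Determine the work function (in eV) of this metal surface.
1.56 eV

From Einstein's photoelectric equation: KE_max = hf - φ = hc/λ - φ

Rearranging for φ:
φ = hc/λ - KE_max

Calculate photon energy:
E_photon = hc/λ = 6.4913 eV

Therefore:
φ = 6.4913 - 4.931 = 1.56 eV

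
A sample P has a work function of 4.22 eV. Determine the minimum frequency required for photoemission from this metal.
1.0204e+15 Hz

The threshold frequency is when the photon energy equals the work function:
hf₀ = φ

Solving for f₀:
f₀ = φ/h = (4.22 eV × 1.602×10⁻¹⁹ J/eV) / (6.626×10⁻³⁴ J·s)
f₀ = 1.0204e+15 Hz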